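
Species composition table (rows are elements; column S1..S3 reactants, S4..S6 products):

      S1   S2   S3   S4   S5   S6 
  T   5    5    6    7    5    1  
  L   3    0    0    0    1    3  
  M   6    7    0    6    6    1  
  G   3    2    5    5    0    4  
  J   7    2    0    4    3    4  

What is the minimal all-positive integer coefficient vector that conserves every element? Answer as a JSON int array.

T: 3·5+2·5+1·6 = 31 | 2·7+3·5+2·1 = 31
L: 3·3+2·0+1·0 = 9 | 2·0+3·1+2·3 = 9
M: 3·6+2·7+1·0 = 32 | 2·6+3·6+2·1 = 32
G: 3·3+2·2+1·5 = 18 | 2·5+3·0+2·4 = 18
J: 3·7+2·2+1·0 = 25 | 2·4+3·3+2·4 = 25
gcd(3,2,1,2,3,2) = 1

Coefficients: [3, 2, 1, 2, 3, 2]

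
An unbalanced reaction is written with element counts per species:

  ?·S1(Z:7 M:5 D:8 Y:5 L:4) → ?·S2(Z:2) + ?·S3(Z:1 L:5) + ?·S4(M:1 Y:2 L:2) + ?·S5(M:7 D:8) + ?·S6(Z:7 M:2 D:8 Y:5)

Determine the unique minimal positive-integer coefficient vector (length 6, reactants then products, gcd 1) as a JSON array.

Coefficients: [5, 6, 2, 5, 2, 3]

Z: 5·7 = 35 | 6·2+2·1+5·0+2·0+3·7 = 35
M: 5·5 = 25 | 6·0+2·0+5·1+2·7+3·2 = 25
D: 5·8 = 40 | 6·0+2·0+5·0+2·8+3·8 = 40
Y: 5·5 = 25 | 6·0+2·0+5·2+2·0+3·5 = 25
L: 5·4 = 20 | 6·0+2·5+5·2+2·0+3·0 = 20
gcd(5,6,2,5,2,3) = 1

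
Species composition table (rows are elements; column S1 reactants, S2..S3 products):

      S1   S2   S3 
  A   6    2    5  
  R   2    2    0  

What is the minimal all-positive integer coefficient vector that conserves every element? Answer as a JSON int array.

A: 5·6 = 30 | 5·2+4·5 = 30
R: 5·2 = 10 | 5·2+4·0 = 10
gcd(5,5,4) = 1

Coefficients: [5, 5, 4]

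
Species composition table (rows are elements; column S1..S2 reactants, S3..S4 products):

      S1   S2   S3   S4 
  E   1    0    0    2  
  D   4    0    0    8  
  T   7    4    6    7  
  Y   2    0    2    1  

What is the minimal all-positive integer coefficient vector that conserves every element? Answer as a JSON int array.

E: 4·1+1·0 = 4 | 3·0+2·2 = 4
D: 4·4+1·0 = 16 | 3·0+2·8 = 16
T: 4·7+1·4 = 32 | 3·6+2·7 = 32
Y: 4·2+1·0 = 8 | 3·2+2·1 = 8
gcd(4,1,3,2) = 1

Coefficients: [4, 1, 3, 2]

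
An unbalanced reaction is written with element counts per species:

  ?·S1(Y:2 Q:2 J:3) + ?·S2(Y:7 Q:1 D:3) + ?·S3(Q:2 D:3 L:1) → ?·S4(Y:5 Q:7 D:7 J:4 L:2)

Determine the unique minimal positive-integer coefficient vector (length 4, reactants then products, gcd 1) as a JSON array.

Y: 4·2+1·7+6·0 = 15 | 3·5 = 15
Q: 4·2+1·1+6·2 = 21 | 3·7 = 21
D: 4·0+1·3+6·3 = 21 | 3·7 = 21
J: 4·3+1·0+6·0 = 12 | 3·4 = 12
L: 4·0+1·0+6·1 = 6 | 3·2 = 6
gcd(4,1,6,3) = 1

Coefficients: [4, 1, 6, 3]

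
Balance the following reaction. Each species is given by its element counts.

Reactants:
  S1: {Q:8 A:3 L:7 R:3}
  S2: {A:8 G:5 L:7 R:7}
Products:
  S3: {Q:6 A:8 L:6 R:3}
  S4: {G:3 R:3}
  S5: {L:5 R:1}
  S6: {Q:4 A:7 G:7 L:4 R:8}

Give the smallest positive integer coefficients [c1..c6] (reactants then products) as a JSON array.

Coefficients: [5, 5, 6, 6, 6, 1]

Q: 5·8+5·0 = 40 | 6·6+6·0+6·0+1·4 = 40
A: 5·3+5·8 = 55 | 6·8+6·0+6·0+1·7 = 55
G: 5·0+5·5 = 25 | 6·0+6·3+6·0+1·7 = 25
L: 5·7+5·7 = 70 | 6·6+6·0+6·5+1·4 = 70
R: 5·3+5·7 = 50 | 6·3+6·3+6·1+1·8 = 50
gcd(5,5,6,6,6,1) = 1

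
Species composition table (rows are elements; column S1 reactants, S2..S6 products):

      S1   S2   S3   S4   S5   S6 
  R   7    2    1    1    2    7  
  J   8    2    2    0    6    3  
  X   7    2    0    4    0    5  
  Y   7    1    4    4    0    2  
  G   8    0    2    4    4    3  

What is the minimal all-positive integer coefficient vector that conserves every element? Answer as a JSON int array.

Coefficients: [6, 6, 3, 5, 4, 2]

R: 6·7 = 42 | 6·2+3·1+5·1+4·2+2·7 = 42
J: 6·8 = 48 | 6·2+3·2+5·0+4·6+2·3 = 48
X: 6·7 = 42 | 6·2+3·0+5·4+4·0+2·5 = 42
Y: 6·7 = 42 | 6·1+3·4+5·4+4·0+2·2 = 42
G: 6·8 = 48 | 6·0+3·2+5·4+4·4+2·3 = 48
gcd(6,6,3,5,4,2) = 1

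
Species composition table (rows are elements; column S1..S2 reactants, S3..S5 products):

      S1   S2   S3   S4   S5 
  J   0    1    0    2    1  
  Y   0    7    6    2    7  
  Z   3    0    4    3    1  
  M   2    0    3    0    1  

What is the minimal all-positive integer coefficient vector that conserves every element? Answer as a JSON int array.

Coefficients: [5, 6, 2, 1, 4]

J: 5·0+6·1 = 6 | 2·0+1·2+4·1 = 6
Y: 5·0+6·7 = 42 | 2·6+1·2+4·7 = 42
Z: 5·3+6·0 = 15 | 2·4+1·3+4·1 = 15
M: 5·2+6·0 = 10 | 2·3+1·0+4·1 = 10
gcd(5,6,2,1,4) = 1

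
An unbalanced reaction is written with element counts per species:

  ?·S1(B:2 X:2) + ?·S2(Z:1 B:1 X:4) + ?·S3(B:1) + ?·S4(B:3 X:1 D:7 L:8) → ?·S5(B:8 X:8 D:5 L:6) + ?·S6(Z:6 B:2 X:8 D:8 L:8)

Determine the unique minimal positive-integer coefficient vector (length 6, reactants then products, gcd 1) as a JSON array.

Coefficients: [6, 6, 4, 4, 4, 1]

Z: 6·0+6·1+4·0+4·0 = 6 | 4·0+1·6 = 6
B: 6·2+6·1+4·1+4·3 = 34 | 4·8+1·2 = 34
X: 6·2+6·4+4·0+4·1 = 40 | 4·8+1·8 = 40
D: 6·0+6·0+4·0+4·7 = 28 | 4·5+1·8 = 28
L: 6·0+6·0+4·0+4·8 = 32 | 4·6+1·8 = 32
gcd(6,6,4,4,4,1) = 1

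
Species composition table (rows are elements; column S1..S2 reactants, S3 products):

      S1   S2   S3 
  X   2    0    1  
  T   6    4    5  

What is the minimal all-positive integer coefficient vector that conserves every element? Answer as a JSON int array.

X: 1·2+1·0 = 2 | 2·1 = 2
T: 1·6+1·4 = 10 | 2·5 = 10
gcd(1,1,2) = 1

Coefficients: [1, 1, 2]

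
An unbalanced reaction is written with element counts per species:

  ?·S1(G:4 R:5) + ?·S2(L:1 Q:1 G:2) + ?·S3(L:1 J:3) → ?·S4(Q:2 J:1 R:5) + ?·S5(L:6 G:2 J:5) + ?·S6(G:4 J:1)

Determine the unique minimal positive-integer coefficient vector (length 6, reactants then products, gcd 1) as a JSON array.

Coefficients: [3, 6, 6, 3, 2, 5]

L: 3·0+6·1+6·1 = 12 | 3·0+2·6+5·0 = 12
Q: 3·0+6·1+6·0 = 6 | 3·2+2·0+5·0 = 6
G: 3·4+6·2+6·0 = 24 | 3·0+2·2+5·4 = 24
J: 3·0+6·0+6·3 = 18 | 3·1+2·5+5·1 = 18
R: 3·5+6·0+6·0 = 15 | 3·5+2·0+5·0 = 15
gcd(3,6,6,3,2,5) = 1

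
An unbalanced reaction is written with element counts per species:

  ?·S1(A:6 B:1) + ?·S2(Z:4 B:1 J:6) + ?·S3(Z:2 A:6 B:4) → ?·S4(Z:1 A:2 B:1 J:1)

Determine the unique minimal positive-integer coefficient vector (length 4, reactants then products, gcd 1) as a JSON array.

Coefficients: [1, 1, 1, 6]

Z: 1·0+1·4+1·2 = 6 | 6·1 = 6
A: 1·6+1·0+1·6 = 12 | 6·2 = 12
B: 1·1+1·1+1·4 = 6 | 6·1 = 6
J: 1·0+1·6+1·0 = 6 | 6·1 = 6
gcd(1,1,1,6) = 1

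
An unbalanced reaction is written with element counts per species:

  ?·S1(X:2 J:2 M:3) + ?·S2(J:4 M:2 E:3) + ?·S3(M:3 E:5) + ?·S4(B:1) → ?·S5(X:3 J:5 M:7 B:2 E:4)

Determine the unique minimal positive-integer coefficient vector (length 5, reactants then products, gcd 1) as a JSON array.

X: 3·2+1·0+1·0+4·0 = 6 | 2·3 = 6
J: 3·2+1·4+1·0+4·0 = 10 | 2·5 = 10
M: 3·3+1·2+1·3+4·0 = 14 | 2·7 = 14
B: 3·0+1·0+1·0+4·1 = 4 | 2·2 = 4
E: 3·0+1·3+1·5+4·0 = 8 | 2·4 = 8
gcd(3,1,1,4,2) = 1

Coefficients: [3, 1, 1, 4, 2]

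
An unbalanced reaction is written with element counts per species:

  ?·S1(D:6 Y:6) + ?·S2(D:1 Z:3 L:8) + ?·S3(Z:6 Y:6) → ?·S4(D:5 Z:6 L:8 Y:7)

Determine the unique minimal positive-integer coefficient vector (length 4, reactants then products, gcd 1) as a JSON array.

D: 4·6+6·1+3·0 = 30 | 6·5 = 30
Z: 4·0+6·3+3·6 = 36 | 6·6 = 36
L: 4·0+6·8+3·0 = 48 | 6·8 = 48
Y: 4·6+6·0+3·6 = 42 | 6·7 = 42
gcd(4,6,3,6) = 1

Coefficients: [4, 6, 3, 6]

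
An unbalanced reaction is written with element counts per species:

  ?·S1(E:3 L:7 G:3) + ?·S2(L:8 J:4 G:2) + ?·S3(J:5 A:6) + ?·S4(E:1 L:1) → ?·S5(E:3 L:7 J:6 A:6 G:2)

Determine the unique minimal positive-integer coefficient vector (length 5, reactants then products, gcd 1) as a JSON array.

Coefficients: [2, 1, 4, 6, 4]

E: 2·3+1·0+4·0+6·1 = 12 | 4·3 = 12
L: 2·7+1·8+4·0+6·1 = 28 | 4·7 = 28
J: 2·0+1·4+4·5+6·0 = 24 | 4·6 = 24
A: 2·0+1·0+4·6+6·0 = 24 | 4·6 = 24
G: 2·3+1·2+4·0+6·0 = 8 | 4·2 = 8
gcd(2,1,4,6,4) = 1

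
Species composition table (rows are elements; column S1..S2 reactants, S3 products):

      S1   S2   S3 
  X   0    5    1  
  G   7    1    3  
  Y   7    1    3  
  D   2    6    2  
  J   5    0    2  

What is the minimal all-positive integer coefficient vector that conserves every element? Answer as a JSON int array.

X: 2·0+1·5 = 5 | 5·1 = 5
G: 2·7+1·1 = 15 | 5·3 = 15
Y: 2·7+1·1 = 15 | 5·3 = 15
D: 2·2+1·6 = 10 | 5·2 = 10
J: 2·5+1·0 = 10 | 5·2 = 10
gcd(2,1,5) = 1

Coefficients: [2, 1, 5]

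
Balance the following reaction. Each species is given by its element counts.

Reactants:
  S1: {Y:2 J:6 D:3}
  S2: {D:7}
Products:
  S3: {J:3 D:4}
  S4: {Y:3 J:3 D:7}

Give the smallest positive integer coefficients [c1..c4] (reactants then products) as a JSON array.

Y: 3·2+3·0 = 6 | 4·0+2·3 = 6
J: 3·6+3·0 = 18 | 4·3+2·3 = 18
D: 3·3+3·7 = 30 | 4·4+2·7 = 30
gcd(3,3,4,2) = 1

Coefficients: [3, 3, 4, 2]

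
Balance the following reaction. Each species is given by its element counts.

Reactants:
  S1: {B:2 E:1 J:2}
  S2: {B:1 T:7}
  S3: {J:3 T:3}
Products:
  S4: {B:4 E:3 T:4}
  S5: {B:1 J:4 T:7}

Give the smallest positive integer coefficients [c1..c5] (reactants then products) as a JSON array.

B: 3·2+4·1+6·0 = 10 | 1·4+6·1 = 10
E: 3·1+4·0+6·0 = 3 | 1·3+6·0 = 3
J: 3·2+4·0+6·3 = 24 | 1·0+6·4 = 24
T: 3·0+4·7+6·3 = 46 | 1·4+6·7 = 46
gcd(3,4,6,1,6) = 1

Coefficients: [3, 4, 6, 1, 6]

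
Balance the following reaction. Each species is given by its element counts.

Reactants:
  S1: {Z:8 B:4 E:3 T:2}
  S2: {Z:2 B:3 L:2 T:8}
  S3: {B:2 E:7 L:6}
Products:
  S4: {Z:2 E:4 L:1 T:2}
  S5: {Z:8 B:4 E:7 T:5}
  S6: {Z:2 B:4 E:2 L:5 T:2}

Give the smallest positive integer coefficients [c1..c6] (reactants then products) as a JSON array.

Coefficients: [3, 2, 3, 2, 2, 4]

Z: 3·8+2·2+3·0 = 28 | 2·2+2·8+4·2 = 28
B: 3·4+2·3+3·2 = 24 | 2·0+2·4+4·4 = 24
E: 3·3+2·0+3·7 = 30 | 2·4+2·7+4·2 = 30
L: 3·0+2·2+3·6 = 22 | 2·1+2·0+4·5 = 22
T: 3·2+2·8+3·0 = 22 | 2·2+2·5+4·2 = 22
gcd(3,2,3,2,2,4) = 1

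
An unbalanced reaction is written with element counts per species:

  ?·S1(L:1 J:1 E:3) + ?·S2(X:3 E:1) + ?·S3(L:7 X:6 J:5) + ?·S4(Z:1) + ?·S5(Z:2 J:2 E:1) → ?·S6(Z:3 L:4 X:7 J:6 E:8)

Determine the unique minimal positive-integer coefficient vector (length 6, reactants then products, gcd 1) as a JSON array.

Coefficients: [5, 5, 1, 1, 4, 3]

Z: 5·0+5·0+1·0+1·1+4·2 = 9 | 3·3 = 9
L: 5·1+5·0+1·7+1·0+4·0 = 12 | 3·4 = 12
X: 5·0+5·3+1·6+1·0+4·0 = 21 | 3·7 = 21
J: 5·1+5·0+1·5+1·0+4·2 = 18 | 3·6 = 18
E: 5·3+5·1+1·0+1·0+4·1 = 24 | 3·8 = 24
gcd(5,5,1,1,4,3) = 1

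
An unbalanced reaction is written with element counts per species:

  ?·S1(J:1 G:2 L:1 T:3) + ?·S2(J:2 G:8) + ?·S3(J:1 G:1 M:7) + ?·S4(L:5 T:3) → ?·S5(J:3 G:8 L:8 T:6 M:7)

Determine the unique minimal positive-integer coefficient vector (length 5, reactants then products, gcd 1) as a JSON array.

J: 2·1+3·2+4·1+6·0 = 12 | 4·3 = 12
G: 2·2+3·8+4·1+6·0 = 32 | 4·8 = 32
L: 2·1+3·0+4·0+6·5 = 32 | 4·8 = 32
T: 2·3+3·0+4·0+6·3 = 24 | 4·6 = 24
M: 2·0+3·0+4·7+6·0 = 28 | 4·7 = 28
gcd(2,3,4,6,4) = 1

Coefficients: [2, 3, 4, 6, 4]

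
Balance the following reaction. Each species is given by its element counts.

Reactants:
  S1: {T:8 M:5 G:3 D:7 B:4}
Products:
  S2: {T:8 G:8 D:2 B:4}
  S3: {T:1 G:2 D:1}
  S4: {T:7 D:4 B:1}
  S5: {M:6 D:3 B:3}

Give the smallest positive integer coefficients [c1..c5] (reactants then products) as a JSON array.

T: 6·8 = 48 | 1·8+5·1+5·7+5·0 = 48
M: 6·5 = 30 | 1·0+5·0+5·0+5·6 = 30
G: 6·3 = 18 | 1·8+5·2+5·0+5·0 = 18
D: 6·7 = 42 | 1·2+5·1+5·4+5·3 = 42
B: 6·4 = 24 | 1·4+5·0+5·1+5·3 = 24
gcd(6,1,5,5,5) = 1

Coefficients: [6, 1, 5, 5, 5]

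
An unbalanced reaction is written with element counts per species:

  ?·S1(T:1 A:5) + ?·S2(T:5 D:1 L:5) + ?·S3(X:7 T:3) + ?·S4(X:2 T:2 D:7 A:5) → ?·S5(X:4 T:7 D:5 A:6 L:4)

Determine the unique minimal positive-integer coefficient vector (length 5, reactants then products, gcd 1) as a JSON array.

Coefficients: [3, 4, 2, 3, 5]

X: 3·0+4·0+2·7+3·2 = 20 | 5·4 = 20
T: 3·1+4·5+2·3+3·2 = 35 | 5·7 = 35
D: 3·0+4·1+2·0+3·7 = 25 | 5·5 = 25
A: 3·5+4·0+2·0+3·5 = 30 | 5·6 = 30
L: 3·0+4·5+2·0+3·0 = 20 | 5·4 = 20
gcd(3,4,2,3,5) = 1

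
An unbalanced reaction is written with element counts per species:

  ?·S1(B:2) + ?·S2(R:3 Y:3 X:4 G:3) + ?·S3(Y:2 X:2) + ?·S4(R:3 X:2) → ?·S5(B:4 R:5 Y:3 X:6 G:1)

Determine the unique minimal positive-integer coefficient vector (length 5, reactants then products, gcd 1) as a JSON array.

Coefficients: [6, 1, 3, 4, 3]

B: 6·2+1·0+3·0+4·0 = 12 | 3·4 = 12
R: 6·0+1·3+3·0+4·3 = 15 | 3·5 = 15
Y: 6·0+1·3+3·2+4·0 = 9 | 3·3 = 9
X: 6·0+1·4+3·2+4·2 = 18 | 3·6 = 18
G: 6·0+1·3+3·0+4·0 = 3 | 3·1 = 3
gcd(6,1,3,4,3) = 1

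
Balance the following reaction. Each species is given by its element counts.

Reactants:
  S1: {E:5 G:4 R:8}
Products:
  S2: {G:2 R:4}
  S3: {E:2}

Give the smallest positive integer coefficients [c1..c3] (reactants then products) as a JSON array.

Coefficients: [2, 4, 5]

E: 2·5 = 10 | 4·0+5·2 = 10
G: 2·4 = 8 | 4·2+5·0 = 8
R: 2·8 = 16 | 4·4+5·0 = 16
gcd(2,4,5) = 1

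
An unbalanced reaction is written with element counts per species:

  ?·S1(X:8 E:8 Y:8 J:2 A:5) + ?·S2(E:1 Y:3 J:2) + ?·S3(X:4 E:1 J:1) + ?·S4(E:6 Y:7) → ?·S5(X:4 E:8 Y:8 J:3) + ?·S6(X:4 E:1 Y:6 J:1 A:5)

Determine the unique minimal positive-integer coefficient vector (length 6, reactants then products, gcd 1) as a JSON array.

Coefficients: [2, 5, 3, 3, 5, 2]

X: 2·8+5·0+3·4+3·0 = 28 | 5·4+2·4 = 28
E: 2·8+5·1+3·1+3·6 = 42 | 5·8+2·1 = 42
Y: 2·8+5·3+3·0+3·7 = 52 | 5·8+2·6 = 52
J: 2·2+5·2+3·1+3·0 = 17 | 5·3+2·1 = 17
A: 2·5+5·0+3·0+3·0 = 10 | 5·0+2·5 = 10
gcd(2,5,3,3,5,2) = 1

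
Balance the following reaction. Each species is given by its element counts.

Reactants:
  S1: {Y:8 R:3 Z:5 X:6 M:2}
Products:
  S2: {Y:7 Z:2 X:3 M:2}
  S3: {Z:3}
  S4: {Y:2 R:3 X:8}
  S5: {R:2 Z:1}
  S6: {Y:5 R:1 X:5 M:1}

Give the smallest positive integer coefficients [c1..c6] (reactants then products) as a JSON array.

Coefficients: [5, 4, 4, 1, 5, 2]

Y: 5·8 = 40 | 4·7+4·0+1·2+5·0+2·5 = 40
R: 5·3 = 15 | 4·0+4·0+1·3+5·2+2·1 = 15
Z: 5·5 = 25 | 4·2+4·3+1·0+5·1+2·0 = 25
X: 5·6 = 30 | 4·3+4·0+1·8+5·0+2·5 = 30
M: 5·2 = 10 | 4·2+4·0+1·0+5·0+2·1 = 10
gcd(5,4,4,1,5,2) = 1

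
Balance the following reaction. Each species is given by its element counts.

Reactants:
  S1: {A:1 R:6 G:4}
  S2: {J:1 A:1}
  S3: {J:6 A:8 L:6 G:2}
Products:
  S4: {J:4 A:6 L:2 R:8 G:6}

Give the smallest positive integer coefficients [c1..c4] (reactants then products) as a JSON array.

Coefficients: [4, 6, 1, 3]

J: 4·0+6·1+1·6 = 12 | 3·4 = 12
A: 4·1+6·1+1·8 = 18 | 3·6 = 18
L: 4·0+6·0+1·6 = 6 | 3·2 = 6
R: 4·6+6·0+1·0 = 24 | 3·8 = 24
G: 4·4+6·0+1·2 = 18 | 3·6 = 18
gcd(4,6,1,3) = 1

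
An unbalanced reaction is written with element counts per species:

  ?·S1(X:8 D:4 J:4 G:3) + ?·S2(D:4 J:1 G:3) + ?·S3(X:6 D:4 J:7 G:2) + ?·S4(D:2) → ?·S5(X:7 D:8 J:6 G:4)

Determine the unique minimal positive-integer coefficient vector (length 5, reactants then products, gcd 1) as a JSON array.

Coefficients: [1, 1, 1, 2, 2]

X: 1·8+1·0+1·6+2·0 = 14 | 2·7 = 14
D: 1·4+1·4+1·4+2·2 = 16 | 2·8 = 16
J: 1·4+1·1+1·7+2·0 = 12 | 2·6 = 12
G: 1·3+1·3+1·2+2·0 = 8 | 2·4 = 8
gcd(1,1,1,2,2) = 1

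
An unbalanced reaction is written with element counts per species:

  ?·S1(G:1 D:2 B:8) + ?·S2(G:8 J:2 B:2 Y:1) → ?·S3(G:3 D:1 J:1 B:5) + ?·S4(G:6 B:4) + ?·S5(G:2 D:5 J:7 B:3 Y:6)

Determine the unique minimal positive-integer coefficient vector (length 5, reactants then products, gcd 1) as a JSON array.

Coefficients: [5, 6, 5, 6, 1]

G: 5·1+6·8 = 53 | 5·3+6·6+1·2 = 53
D: 5·2+6·0 = 10 | 5·1+6·0+1·5 = 10
J: 5·0+6·2 = 12 | 5·1+6·0+1·7 = 12
B: 5·8+6·2 = 52 | 5·5+6·4+1·3 = 52
Y: 5·0+6·1 = 6 | 5·0+6·0+1·6 = 6
gcd(5,6,5,6,1) = 1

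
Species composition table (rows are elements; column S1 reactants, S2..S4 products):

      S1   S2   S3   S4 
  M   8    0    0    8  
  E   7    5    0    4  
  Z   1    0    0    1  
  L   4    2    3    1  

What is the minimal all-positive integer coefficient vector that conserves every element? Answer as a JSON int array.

Coefficients: [5, 3, 3, 5]

M: 5·8 = 40 | 3·0+3·0+5·8 = 40
E: 5·7 = 35 | 3·5+3·0+5·4 = 35
Z: 5·1 = 5 | 3·0+3·0+5·1 = 5
L: 5·4 = 20 | 3·2+3·3+5·1 = 20
gcd(5,3,3,5) = 1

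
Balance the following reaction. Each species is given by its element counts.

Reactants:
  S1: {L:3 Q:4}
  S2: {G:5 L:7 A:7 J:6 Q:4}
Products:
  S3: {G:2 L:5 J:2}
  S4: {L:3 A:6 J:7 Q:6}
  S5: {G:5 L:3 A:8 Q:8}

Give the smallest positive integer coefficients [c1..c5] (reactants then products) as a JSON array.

Coefficients: [3, 4, 5, 2, 2]

G: 3·0+4·5 = 20 | 5·2+2·0+2·5 = 20
L: 3·3+4·7 = 37 | 5·5+2·3+2·3 = 37
A: 3·0+4·7 = 28 | 5·0+2·6+2·8 = 28
J: 3·0+4·6 = 24 | 5·2+2·7+2·0 = 24
Q: 3·4+4·4 = 28 | 5·0+2·6+2·8 = 28
gcd(3,4,5,2,2) = 1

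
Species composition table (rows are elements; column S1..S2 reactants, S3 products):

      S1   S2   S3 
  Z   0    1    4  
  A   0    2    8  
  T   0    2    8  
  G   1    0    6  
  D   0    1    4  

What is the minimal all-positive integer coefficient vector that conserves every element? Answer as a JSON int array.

Coefficients: [6, 4, 1]

Z: 6·0+4·1 = 4 | 1·4 = 4
A: 6·0+4·2 = 8 | 1·8 = 8
T: 6·0+4·2 = 8 | 1·8 = 8
G: 6·1+4·0 = 6 | 1·6 = 6
D: 6·0+4·1 = 4 | 1·4 = 4
gcd(6,4,1) = 1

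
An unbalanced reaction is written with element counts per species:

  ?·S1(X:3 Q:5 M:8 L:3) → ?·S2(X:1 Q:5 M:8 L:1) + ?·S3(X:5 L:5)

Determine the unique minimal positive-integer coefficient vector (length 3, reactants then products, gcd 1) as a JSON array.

X: 5·3 = 15 | 5·1+2·5 = 15
Q: 5·5 = 25 | 5·5+2·0 = 25
M: 5·8 = 40 | 5·8+2·0 = 40
L: 5·3 = 15 | 5·1+2·5 = 15
gcd(5,5,2) = 1

Coefficients: [5, 5, 2]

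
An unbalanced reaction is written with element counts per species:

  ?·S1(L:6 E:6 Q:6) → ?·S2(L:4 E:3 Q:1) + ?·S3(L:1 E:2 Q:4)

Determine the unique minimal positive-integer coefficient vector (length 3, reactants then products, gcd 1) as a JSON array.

L: 5·6 = 30 | 6·4+6·1 = 30
E: 5·6 = 30 | 6·3+6·2 = 30
Q: 5·6 = 30 | 6·1+6·4 = 30
gcd(5,6,6) = 1

Coefficients: [5, 6, 6]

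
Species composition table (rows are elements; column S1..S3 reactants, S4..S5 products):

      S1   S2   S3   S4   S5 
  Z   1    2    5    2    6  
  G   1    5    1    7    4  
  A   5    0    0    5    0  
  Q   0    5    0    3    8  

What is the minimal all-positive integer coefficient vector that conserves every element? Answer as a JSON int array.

Coefficients: [3, 5, 1, 3, 2]

Z: 3·1+5·2+1·5 = 18 | 3·2+2·6 = 18
G: 3·1+5·5+1·1 = 29 | 3·7+2·4 = 29
A: 3·5+5·0+1·0 = 15 | 3·5+2·0 = 15
Q: 3·0+5·5+1·0 = 25 | 3·3+2·8 = 25
gcd(3,5,1,3,2) = 1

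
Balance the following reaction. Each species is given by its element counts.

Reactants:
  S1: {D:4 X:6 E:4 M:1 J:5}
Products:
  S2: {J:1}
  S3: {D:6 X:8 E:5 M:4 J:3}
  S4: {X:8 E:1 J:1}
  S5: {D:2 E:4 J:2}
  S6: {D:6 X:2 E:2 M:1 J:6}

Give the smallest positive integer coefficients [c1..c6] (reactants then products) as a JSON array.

D: 6·4 = 24 | 6·0+1·6+3·0+3·2+2·6 = 24
X: 6·6 = 36 | 6·0+1·8+3·8+3·0+2·2 = 36
E: 6·4 = 24 | 6·0+1·5+3·1+3·4+2·2 = 24
M: 6·1 = 6 | 6·0+1·4+3·0+3·0+2·1 = 6
J: 6·5 = 30 | 6·1+1·3+3·1+3·2+2·6 = 30
gcd(6,6,1,3,3,2) = 1

Coefficients: [6, 6, 1, 3, 3, 2]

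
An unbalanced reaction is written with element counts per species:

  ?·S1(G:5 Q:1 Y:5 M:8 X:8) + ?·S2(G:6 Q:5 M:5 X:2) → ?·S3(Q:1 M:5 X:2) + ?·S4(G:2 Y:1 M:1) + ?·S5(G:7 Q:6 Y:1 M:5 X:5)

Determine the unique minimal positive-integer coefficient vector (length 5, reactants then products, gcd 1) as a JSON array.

Coefficients: [2, 5, 3, 6, 4]

G: 2·5+5·6 = 40 | 3·0+6·2+4·7 = 40
Q: 2·1+5·5 = 27 | 3·1+6·0+4·6 = 27
Y: 2·5+5·0 = 10 | 3·0+6·1+4·1 = 10
M: 2·8+5·5 = 41 | 3·5+6·1+4·5 = 41
X: 2·8+5·2 = 26 | 3·2+6·0+4·5 = 26
gcd(2,5,3,6,4) = 1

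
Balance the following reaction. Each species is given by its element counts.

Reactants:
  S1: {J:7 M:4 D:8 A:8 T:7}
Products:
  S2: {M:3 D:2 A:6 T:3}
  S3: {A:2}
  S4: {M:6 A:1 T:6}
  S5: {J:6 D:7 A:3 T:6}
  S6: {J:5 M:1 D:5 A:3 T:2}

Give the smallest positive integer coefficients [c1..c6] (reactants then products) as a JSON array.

J: 6·7 = 42 | 2·0+5·0+2·0+2·6+6·5 = 42
M: 6·4 = 24 | 2·3+5·0+2·6+2·0+6·1 = 24
D: 6·8 = 48 | 2·2+5·0+2·0+2·7+6·5 = 48
A: 6·8 = 48 | 2·6+5·2+2·1+2·3+6·3 = 48
T: 6·7 = 42 | 2·3+5·0+2·6+2·6+6·2 = 42
gcd(6,2,5,2,2,6) = 1

Coefficients: [6, 2, 5, 2, 2, 6]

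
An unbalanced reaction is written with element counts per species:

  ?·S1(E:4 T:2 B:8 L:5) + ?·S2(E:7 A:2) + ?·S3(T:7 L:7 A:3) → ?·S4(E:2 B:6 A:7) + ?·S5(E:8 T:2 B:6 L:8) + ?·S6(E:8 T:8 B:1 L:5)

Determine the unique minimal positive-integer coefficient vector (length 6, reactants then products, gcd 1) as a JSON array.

E: 4·4+4·7+2·0 = 44 | 2·2+3·8+2·8 = 44
T: 4·2+4·0+2·7 = 22 | 2·0+3·2+2·8 = 22
B: 4·8+4·0+2·0 = 32 | 2·6+3·6+2·1 = 32
L: 4·5+4·0+2·7 = 34 | 2·0+3·8+2·5 = 34
A: 4·0+4·2+2·3 = 14 | 2·7+3·0+2·0 = 14
gcd(4,4,2,2,3,2) = 1

Coefficients: [4, 4, 2, 2, 3, 2]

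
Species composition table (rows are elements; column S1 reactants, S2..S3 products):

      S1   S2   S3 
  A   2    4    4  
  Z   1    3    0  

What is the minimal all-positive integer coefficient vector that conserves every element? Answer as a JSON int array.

A: 6·2 = 12 | 2·4+1·4 = 12
Z: 6·1 = 6 | 2·3+1·0 = 6
gcd(6,2,1) = 1

Coefficients: [6, 2, 1]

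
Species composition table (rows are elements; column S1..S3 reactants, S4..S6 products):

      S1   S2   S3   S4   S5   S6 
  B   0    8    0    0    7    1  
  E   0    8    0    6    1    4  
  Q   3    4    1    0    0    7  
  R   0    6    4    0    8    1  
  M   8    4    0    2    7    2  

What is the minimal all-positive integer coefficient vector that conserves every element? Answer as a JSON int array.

Coefficients: [3, 4, 3, 2, 4, 4]

B: 3·0+4·8+3·0 = 32 | 2·0+4·7+4·1 = 32
E: 3·0+4·8+3·0 = 32 | 2·6+4·1+4·4 = 32
Q: 3·3+4·4+3·1 = 28 | 2·0+4·0+4·7 = 28
R: 3·0+4·6+3·4 = 36 | 2·0+4·8+4·1 = 36
M: 3·8+4·4+3·0 = 40 | 2·2+4·7+4·2 = 40
gcd(3,4,3,2,4,4) = 1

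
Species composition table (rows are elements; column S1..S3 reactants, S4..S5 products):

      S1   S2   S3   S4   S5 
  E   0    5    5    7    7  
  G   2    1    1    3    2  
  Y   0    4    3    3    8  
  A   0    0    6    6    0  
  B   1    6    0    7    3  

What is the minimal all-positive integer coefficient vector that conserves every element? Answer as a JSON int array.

Coefficients: [3, 4, 3, 3, 2]

E: 3·0+4·5+3·5 = 35 | 3·7+2·7 = 35
G: 3·2+4·1+3·1 = 13 | 3·3+2·2 = 13
Y: 3·0+4·4+3·3 = 25 | 3·3+2·8 = 25
A: 3·0+4·0+3·6 = 18 | 3·6+2·0 = 18
B: 3·1+4·6+3·0 = 27 | 3·7+2·3 = 27
gcd(3,4,3,3,2) = 1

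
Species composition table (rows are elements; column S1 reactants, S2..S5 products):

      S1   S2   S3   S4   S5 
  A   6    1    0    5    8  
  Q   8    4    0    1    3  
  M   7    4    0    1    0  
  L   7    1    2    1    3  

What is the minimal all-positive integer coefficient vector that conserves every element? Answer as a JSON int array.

Coefficients: [3, 5, 6, 1, 1]

A: 3·6 = 18 | 5·1+6·0+1·5+1·8 = 18
Q: 3·8 = 24 | 5·4+6·0+1·1+1·3 = 24
M: 3·7 = 21 | 5·4+6·0+1·1+1·0 = 21
L: 3·7 = 21 | 5·1+6·2+1·1+1·3 = 21
gcd(3,5,6,1,1) = 1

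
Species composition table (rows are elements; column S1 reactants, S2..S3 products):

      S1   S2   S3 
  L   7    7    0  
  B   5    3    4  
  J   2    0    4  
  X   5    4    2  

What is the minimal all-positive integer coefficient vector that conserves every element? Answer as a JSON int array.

Coefficients: [2, 2, 1]

L: 2·7 = 14 | 2·7+1·0 = 14
B: 2·5 = 10 | 2·3+1·4 = 10
J: 2·2 = 4 | 2·0+1·4 = 4
X: 2·5 = 10 | 2·4+1·2 = 10
gcd(2,2,1) = 1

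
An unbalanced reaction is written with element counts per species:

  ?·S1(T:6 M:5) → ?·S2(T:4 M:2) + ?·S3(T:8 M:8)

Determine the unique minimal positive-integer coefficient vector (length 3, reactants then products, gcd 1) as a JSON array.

Coefficients: [2, 1, 1]

T: 2·6 = 12 | 1·4+1·8 = 12
M: 2·5 = 10 | 1·2+1·8 = 10
gcd(2,1,1) = 1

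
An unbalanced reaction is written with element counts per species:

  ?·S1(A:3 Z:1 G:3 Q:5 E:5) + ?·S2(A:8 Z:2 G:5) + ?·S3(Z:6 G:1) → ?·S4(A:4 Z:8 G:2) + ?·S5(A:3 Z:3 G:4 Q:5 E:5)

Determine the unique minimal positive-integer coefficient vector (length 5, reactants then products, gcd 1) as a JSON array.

Coefficients: [5, 1, 4, 2, 5]

A: 5·3+1·8+4·0 = 23 | 2·4+5·3 = 23
Z: 5·1+1·2+4·6 = 31 | 2·8+5·3 = 31
G: 5·3+1·5+4·1 = 24 | 2·2+5·4 = 24
Q: 5·5+1·0+4·0 = 25 | 2·0+5·5 = 25
E: 5·5+1·0+4·0 = 25 | 2·0+5·5 = 25
gcd(5,1,4,2,5) = 1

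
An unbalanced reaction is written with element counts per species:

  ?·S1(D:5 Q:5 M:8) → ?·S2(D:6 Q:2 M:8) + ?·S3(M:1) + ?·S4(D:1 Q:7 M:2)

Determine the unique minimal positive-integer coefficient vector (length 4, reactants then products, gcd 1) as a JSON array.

D: 4·5 = 20 | 3·6+4·0+2·1 = 20
Q: 4·5 = 20 | 3·2+4·0+2·7 = 20
M: 4·8 = 32 | 3·8+4·1+2·2 = 32
gcd(4,3,4,2) = 1

Coefficients: [4, 3, 4, 2]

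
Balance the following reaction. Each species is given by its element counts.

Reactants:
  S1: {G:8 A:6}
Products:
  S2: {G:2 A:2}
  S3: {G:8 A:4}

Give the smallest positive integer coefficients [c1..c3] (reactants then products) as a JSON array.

Coefficients: [2, 4, 1]

G: 2·8 = 16 | 4·2+1·8 = 16
A: 2·6 = 12 | 4·2+1·4 = 12
gcd(2,4,1) = 1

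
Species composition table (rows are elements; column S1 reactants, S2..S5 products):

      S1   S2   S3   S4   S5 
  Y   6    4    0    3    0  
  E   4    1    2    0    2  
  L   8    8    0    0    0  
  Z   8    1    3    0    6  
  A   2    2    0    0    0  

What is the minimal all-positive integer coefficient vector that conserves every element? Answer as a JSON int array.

Y: 6·6 = 36 | 6·4+4·0+4·3+5·0 = 36
E: 6·4 = 24 | 6·1+4·2+4·0+5·2 = 24
L: 6·8 = 48 | 6·8+4·0+4·0+5·0 = 48
Z: 6·8 = 48 | 6·1+4·3+4·0+5·6 = 48
A: 6·2 = 12 | 6·2+4·0+4·0+5·0 = 12
gcd(6,6,4,4,5) = 1

Coefficients: [6, 6, 4, 4, 5]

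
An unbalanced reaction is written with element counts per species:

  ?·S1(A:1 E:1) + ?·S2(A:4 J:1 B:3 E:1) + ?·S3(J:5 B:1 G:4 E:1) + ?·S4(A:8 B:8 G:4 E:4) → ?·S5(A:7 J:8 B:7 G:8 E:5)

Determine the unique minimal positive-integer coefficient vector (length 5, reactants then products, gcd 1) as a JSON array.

Coefficients: [2, 1, 3, 1, 2]

A: 2·1+1·4+3·0+1·8 = 14 | 2·7 = 14
J: 2·0+1·1+3·5+1·0 = 16 | 2·8 = 16
B: 2·0+1·3+3·1+1·8 = 14 | 2·7 = 14
G: 2·0+1·0+3·4+1·4 = 16 | 2·8 = 16
E: 2·1+1·1+3·1+1·4 = 10 | 2·5 = 10
gcd(2,1,3,1,2) = 1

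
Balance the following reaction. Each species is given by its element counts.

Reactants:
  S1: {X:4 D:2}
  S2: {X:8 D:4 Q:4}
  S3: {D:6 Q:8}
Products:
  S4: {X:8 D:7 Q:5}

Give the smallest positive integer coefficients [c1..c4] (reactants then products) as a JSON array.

Coefficients: [6, 1, 2, 4]

X: 6·4+1·8+2·0 = 32 | 4·8 = 32
D: 6·2+1·4+2·6 = 28 | 4·7 = 28
Q: 6·0+1·4+2·8 = 20 | 4·5 = 20
gcd(6,1,2,4) = 1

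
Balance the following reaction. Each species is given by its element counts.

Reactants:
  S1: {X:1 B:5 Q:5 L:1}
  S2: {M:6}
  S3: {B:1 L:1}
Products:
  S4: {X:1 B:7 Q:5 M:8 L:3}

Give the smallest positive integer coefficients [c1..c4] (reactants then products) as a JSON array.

X: 3·1+4·0+6·0 = 3 | 3·1 = 3
B: 3·5+4·0+6·1 = 21 | 3·7 = 21
Q: 3·5+4·0+6·0 = 15 | 3·5 = 15
M: 3·0+4·6+6·0 = 24 | 3·8 = 24
L: 3·1+4·0+6·1 = 9 | 3·3 = 9
gcd(3,4,6,3) = 1

Coefficients: [3, 4, 6, 3]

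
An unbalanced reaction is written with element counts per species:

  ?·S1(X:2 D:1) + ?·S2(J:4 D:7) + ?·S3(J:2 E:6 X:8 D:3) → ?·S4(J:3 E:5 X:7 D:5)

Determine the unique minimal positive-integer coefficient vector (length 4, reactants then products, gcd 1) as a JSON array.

J: 1·0+2·4+5·2 = 18 | 6·3 = 18
E: 1·0+2·0+5·6 = 30 | 6·5 = 30
X: 1·2+2·0+5·8 = 42 | 6·7 = 42
D: 1·1+2·7+5·3 = 30 | 6·5 = 30
gcd(1,2,5,6) = 1

Coefficients: [1, 2, 5, 6]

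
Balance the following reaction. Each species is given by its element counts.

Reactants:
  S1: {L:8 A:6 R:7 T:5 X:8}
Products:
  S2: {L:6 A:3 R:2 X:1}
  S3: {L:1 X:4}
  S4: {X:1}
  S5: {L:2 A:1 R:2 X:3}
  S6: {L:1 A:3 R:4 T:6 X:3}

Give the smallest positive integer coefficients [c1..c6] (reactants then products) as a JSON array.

L: 6·8 = 48 | 5·6+1·1+6·0+6·2+5·1 = 48
A: 6·6 = 36 | 5·3+1·0+6·0+6·1+5·3 = 36
R: 6·7 = 42 | 5·2+1·0+6·0+6·2+5·4 = 42
T: 6·5 = 30 | 5·0+1·0+6·0+6·0+5·6 = 30
X: 6·8 = 48 | 5·1+1·4+6·1+6·3+5·3 = 48
gcd(6,5,1,6,6,5) = 1

Coefficients: [6, 5, 1, 6, 6, 5]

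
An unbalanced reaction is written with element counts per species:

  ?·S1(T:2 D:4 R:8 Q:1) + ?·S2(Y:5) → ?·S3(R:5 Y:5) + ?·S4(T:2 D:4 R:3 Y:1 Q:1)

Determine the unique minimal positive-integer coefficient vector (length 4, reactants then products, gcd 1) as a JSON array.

T: 5·2+6·0 = 10 | 5·0+5·2 = 10
D: 5·4+6·0 = 20 | 5·0+5·4 = 20
R: 5·8+6·0 = 40 | 5·5+5·3 = 40
Y: 5·0+6·5 = 30 | 5·5+5·1 = 30
Q: 5·1+6·0 = 5 | 5·0+5·1 = 5
gcd(5,6,5,5) = 1

Coefficients: [5, 6, 5, 5]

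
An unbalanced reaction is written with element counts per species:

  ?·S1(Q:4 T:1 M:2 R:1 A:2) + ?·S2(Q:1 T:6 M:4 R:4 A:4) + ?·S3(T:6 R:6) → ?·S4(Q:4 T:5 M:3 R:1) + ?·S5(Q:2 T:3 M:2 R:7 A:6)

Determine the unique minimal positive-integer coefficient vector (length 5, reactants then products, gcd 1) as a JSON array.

Coefficients: [5, 2, 2, 4, 3]

Q: 5·4+2·1+2·0 = 22 | 4·4+3·2 = 22
T: 5·1+2·6+2·6 = 29 | 4·5+3·3 = 29
M: 5·2+2·4+2·0 = 18 | 4·3+3·2 = 18
R: 5·1+2·4+2·6 = 25 | 4·1+3·7 = 25
A: 5·2+2·4+2·0 = 18 | 4·0+3·6 = 18
gcd(5,2,2,4,3) = 1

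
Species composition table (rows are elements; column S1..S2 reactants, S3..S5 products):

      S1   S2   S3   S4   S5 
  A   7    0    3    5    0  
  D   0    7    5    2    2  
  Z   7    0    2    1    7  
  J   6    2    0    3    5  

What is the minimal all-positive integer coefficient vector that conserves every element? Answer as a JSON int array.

A: 4·7+3·0 = 28 | 1·3+5·5+3·0 = 28
D: 4·0+3·7 = 21 | 1·5+5·2+3·2 = 21
Z: 4·7+3·0 = 28 | 1·2+5·1+3·7 = 28
J: 4·6+3·2 = 30 | 1·0+5·3+3·5 = 30
gcd(4,3,1,5,3) = 1

Coefficients: [4, 3, 1, 5, 3]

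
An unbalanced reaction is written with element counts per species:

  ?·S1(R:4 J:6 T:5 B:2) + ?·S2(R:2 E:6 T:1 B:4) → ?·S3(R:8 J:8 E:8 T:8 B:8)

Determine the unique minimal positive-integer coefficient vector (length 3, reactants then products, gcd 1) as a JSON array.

Coefficients: [4, 4, 3]

R: 4·4+4·2 = 24 | 3·8 = 24
J: 4·6+4·0 = 24 | 3·8 = 24
E: 4·0+4·6 = 24 | 3·8 = 24
T: 4·5+4·1 = 24 | 3·8 = 24
B: 4·2+4·4 = 24 | 3·8 = 24
gcd(4,4,3) = 1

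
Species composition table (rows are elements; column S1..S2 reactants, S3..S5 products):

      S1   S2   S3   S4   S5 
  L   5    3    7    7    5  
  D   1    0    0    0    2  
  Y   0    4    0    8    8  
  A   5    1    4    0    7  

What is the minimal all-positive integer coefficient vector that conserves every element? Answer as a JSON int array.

L: 4·5+6·3 = 38 | 3·7+1·7+2·5 = 38
D: 4·1+6·0 = 4 | 3·0+1·0+2·2 = 4
Y: 4·0+6·4 = 24 | 3·0+1·8+2·8 = 24
A: 4·5+6·1 = 26 | 3·4+1·0+2·7 = 26
gcd(4,6,3,1,2) = 1

Coefficients: [4, 6, 3, 1, 2]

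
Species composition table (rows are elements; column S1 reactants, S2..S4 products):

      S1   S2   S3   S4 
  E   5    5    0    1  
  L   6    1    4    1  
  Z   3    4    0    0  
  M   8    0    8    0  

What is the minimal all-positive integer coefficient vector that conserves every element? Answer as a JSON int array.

E: 4·5 = 20 | 3·5+4·0+5·1 = 20
L: 4·6 = 24 | 3·1+4·4+5·1 = 24
Z: 4·3 = 12 | 3·4+4·0+5·0 = 12
M: 4·8 = 32 | 3·0+4·8+5·0 = 32
gcd(4,3,4,5) = 1

Coefficients: [4, 3, 4, 5]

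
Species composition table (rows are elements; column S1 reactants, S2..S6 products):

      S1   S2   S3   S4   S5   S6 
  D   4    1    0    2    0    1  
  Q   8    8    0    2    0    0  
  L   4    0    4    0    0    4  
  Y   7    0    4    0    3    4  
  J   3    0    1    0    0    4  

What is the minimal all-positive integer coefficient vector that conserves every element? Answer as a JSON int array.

Coefficients: [3, 2, 1, 4, 3, 2]

D: 3·4 = 12 | 2·1+1·0+4·2+3·0+2·1 = 12
Q: 3·8 = 24 | 2·8+1·0+4·2+3·0+2·0 = 24
L: 3·4 = 12 | 2·0+1·4+4·0+3·0+2·4 = 12
Y: 3·7 = 21 | 2·0+1·4+4·0+3·3+2·4 = 21
J: 3·3 = 9 | 2·0+1·1+4·0+3·0+2·4 = 9
gcd(3,2,1,4,3,2) = 1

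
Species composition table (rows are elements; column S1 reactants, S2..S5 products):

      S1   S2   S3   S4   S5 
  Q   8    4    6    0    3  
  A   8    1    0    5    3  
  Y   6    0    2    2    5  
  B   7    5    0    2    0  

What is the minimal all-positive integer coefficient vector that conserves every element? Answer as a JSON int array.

Q: 3·8 = 24 | 3·4+1·6+3·0+2·3 = 24
A: 3·8 = 24 | 3·1+1·0+3·5+2·3 = 24
Y: 3·6 = 18 | 3·0+1·2+3·2+2·5 = 18
B: 3·7 = 21 | 3·5+1·0+3·2+2·0 = 21
gcd(3,3,1,3,2) = 1

Coefficients: [3, 3, 1, 3, 2]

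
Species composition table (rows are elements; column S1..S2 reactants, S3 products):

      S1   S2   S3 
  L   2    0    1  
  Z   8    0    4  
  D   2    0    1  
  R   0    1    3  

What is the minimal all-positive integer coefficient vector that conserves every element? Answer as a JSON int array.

Coefficients: [1, 6, 2]

L: 1·2+6·0 = 2 | 2·1 = 2
Z: 1·8+6·0 = 8 | 2·4 = 8
D: 1·2+6·0 = 2 | 2·1 = 2
R: 1·0+6·1 = 6 | 2·3 = 6
gcd(1,6,2) = 1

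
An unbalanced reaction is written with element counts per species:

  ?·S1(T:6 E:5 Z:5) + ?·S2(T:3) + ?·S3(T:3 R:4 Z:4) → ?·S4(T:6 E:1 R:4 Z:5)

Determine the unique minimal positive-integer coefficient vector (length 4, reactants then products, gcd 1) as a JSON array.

T: 1·6+3·3+5·3 = 30 | 5·6 = 30
E: 1·5+3·0+5·0 = 5 | 5·1 = 5
R: 1·0+3·0+5·4 = 20 | 5·4 = 20
Z: 1·5+3·0+5·4 = 25 | 5·5 = 25
gcd(1,3,5,5) = 1

Coefficients: [1, 3, 5, 5]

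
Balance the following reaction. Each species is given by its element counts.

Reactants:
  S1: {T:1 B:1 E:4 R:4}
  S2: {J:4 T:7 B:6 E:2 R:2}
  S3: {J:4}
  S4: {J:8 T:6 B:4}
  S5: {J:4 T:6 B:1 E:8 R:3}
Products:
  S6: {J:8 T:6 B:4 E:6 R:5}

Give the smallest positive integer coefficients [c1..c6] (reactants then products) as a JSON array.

J: 5·0+1·4+4·4+2·8+1·4 = 40 | 5·8 = 40
T: 5·1+1·7+4·0+2·6+1·6 = 30 | 5·6 = 30
B: 5·1+1·6+4·0+2·4+1·1 = 20 | 5·4 = 20
E: 5·4+1·2+4·0+2·0+1·8 = 30 | 5·6 = 30
R: 5·4+1·2+4·0+2·0+1·3 = 25 | 5·5 = 25
gcd(5,1,4,2,1,5) = 1

Coefficients: [5, 1, 4, 2, 1, 5]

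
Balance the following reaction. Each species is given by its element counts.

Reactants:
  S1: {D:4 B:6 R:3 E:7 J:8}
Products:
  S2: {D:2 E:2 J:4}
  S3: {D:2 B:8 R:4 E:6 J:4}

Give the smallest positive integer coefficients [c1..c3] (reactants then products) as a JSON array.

D: 4·4 = 16 | 5·2+3·2 = 16
B: 4·6 = 24 | 5·0+3·8 = 24
R: 4·3 = 12 | 5·0+3·4 = 12
E: 4·7 = 28 | 5·2+3·6 = 28
J: 4·8 = 32 | 5·4+3·4 = 32
gcd(4,5,3) = 1

Coefficients: [4, 5, 3]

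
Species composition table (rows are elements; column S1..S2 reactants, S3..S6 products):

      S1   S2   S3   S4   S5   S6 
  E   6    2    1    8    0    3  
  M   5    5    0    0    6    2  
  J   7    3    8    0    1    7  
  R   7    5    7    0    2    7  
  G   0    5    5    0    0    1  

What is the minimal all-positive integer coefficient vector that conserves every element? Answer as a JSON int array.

Coefficients: [6, 2, 1, 3, 5, 5]

E: 6·6+2·2 = 40 | 1·1+3·8+5·0+5·3 = 40
M: 6·5+2·5 = 40 | 1·0+3·0+5·6+5·2 = 40
J: 6·7+2·3 = 48 | 1·8+3·0+5·1+5·7 = 48
R: 6·7+2·5 = 52 | 1·7+3·0+5·2+5·7 = 52
G: 6·0+2·5 = 10 | 1·5+3·0+5·0+5·1 = 10
gcd(6,2,1,3,5,5) = 1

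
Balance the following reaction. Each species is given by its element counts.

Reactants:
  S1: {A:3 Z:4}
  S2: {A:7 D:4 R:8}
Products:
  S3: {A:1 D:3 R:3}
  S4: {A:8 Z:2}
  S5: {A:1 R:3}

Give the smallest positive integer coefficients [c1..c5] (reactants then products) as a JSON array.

Coefficients: [1, 3, 4, 2, 4]

A: 1·3+3·7 = 24 | 4·1+2·8+4·1 = 24
D: 1·0+3·4 = 12 | 4·3+2·0+4·0 = 12
R: 1·0+3·8 = 24 | 4·3+2·0+4·3 = 24
Z: 1·4+3·0 = 4 | 4·0+2·2+4·0 = 4
gcd(1,3,4,2,4) = 1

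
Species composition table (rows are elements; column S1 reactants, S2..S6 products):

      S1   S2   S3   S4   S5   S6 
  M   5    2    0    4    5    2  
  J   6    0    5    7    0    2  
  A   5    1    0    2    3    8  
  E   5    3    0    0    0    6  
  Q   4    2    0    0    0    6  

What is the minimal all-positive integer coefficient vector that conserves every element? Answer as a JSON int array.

M: 6·5 = 30 | 6·2+5·0+1·4+2·5+2·2 = 30
J: 6·6 = 36 | 6·0+5·5+1·7+2·0+2·2 = 36
A: 6·5 = 30 | 6·1+5·0+1·2+2·3+2·8 = 30
E: 6·5 = 30 | 6·3+5·0+1·0+2·0+2·6 = 30
Q: 6·4 = 24 | 6·2+5·0+1·0+2·0+2·6 = 24
gcd(6,6,5,1,2,2) = 1

Coefficients: [6, 6, 5, 1, 2, 2]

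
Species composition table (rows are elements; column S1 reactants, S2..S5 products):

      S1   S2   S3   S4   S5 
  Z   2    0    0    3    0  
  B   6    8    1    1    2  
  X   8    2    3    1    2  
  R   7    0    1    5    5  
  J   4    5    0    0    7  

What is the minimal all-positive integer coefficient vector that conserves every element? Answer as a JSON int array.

Z: 3·2 = 6 | 1·0+6·0+2·3+1·0 = 6
B: 3·6 = 18 | 1·8+6·1+2·1+1·2 = 18
X: 3·8 = 24 | 1·2+6·3+2·1+1·2 = 24
R: 3·7 = 21 | 1·0+6·1+2·5+1·5 = 21
J: 3·4 = 12 | 1·5+6·0+2·0+1·7 = 12
gcd(3,1,6,2,1) = 1

Coefficients: [3, 1, 6, 2, 1]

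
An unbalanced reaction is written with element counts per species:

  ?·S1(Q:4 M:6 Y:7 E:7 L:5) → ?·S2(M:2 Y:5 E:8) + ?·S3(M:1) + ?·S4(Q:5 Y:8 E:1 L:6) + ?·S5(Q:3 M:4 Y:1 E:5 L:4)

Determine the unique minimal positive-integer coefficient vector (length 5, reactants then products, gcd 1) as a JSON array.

Q: 2·4 = 8 | 1·0+6·0+1·5+1·3 = 8
M: 2·6 = 12 | 1·2+6·1+1·0+1·4 = 12
Y: 2·7 = 14 | 1·5+6·0+1·8+1·1 = 14
E: 2·7 = 14 | 1·8+6·0+1·1+1·5 = 14
L: 2·5 = 10 | 1·0+6·0+1·6+1·4 = 10
gcd(2,1,6,1,1) = 1

Coefficients: [2, 1, 6, 1, 1]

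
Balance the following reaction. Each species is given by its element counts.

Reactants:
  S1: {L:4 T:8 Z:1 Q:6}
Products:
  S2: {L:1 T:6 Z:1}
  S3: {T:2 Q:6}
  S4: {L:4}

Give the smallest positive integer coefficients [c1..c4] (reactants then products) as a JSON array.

Coefficients: [4, 4, 4, 3]

L: 4·4 = 16 | 4·1+4·0+3·4 = 16
T: 4·8 = 32 | 4·6+4·2+3·0 = 32
Z: 4·1 = 4 | 4·1+4·0+3·0 = 4
Q: 4·6 = 24 | 4·0+4·6+3·0 = 24
gcd(4,4,4,3) = 1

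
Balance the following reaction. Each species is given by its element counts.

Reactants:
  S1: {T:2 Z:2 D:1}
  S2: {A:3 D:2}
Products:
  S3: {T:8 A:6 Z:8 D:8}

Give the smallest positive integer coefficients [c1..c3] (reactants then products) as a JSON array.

Coefficients: [4, 2, 1]

T: 4·2+2·0 = 8 | 1·8 = 8
A: 4·0+2·3 = 6 | 1·6 = 6
Z: 4·2+2·0 = 8 | 1·8 = 8
D: 4·1+2·2 = 8 | 1·8 = 8
gcd(4,2,1) = 1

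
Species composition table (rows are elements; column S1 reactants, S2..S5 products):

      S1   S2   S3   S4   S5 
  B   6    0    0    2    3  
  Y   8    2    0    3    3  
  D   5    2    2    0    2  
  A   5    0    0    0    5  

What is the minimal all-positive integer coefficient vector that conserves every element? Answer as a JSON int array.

Coefficients: [4, 1, 5, 6, 4]

B: 4·6 = 24 | 1·0+5·0+6·2+4·3 = 24
Y: 4·8 = 32 | 1·2+5·0+6·3+4·3 = 32
D: 4·5 = 20 | 1·2+5·2+6·0+4·2 = 20
A: 4·5 = 20 | 1·0+5·0+6·0+4·5 = 20
gcd(4,1,5,6,4) = 1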